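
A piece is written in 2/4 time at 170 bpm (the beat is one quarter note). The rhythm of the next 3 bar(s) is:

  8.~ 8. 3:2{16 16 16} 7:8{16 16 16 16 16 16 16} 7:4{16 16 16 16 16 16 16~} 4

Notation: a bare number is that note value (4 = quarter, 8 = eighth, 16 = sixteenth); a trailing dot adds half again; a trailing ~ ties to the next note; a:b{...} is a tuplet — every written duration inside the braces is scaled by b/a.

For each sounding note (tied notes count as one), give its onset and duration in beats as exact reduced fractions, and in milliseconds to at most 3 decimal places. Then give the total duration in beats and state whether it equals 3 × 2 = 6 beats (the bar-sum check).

1) 0.0ms=0b +529.412ms=3/2b
2) 529.412ms=3/2b +58.824ms=1/6b
3) 588.235ms=5/3b +58.824ms=1/6b
4) 647.059ms=11/6b +58.824ms=1/6b
5) 705.882ms=2b +100.84ms=2/7b
6) 806.723ms=16/7b +100.84ms=2/7b
7) 907.563ms=18/7b +100.84ms=2/7b
8) 1008.403ms=20/7b +100.84ms=2/7b
9) 1109.244ms=22/7b +100.84ms=2/7b
10) 1210.084ms=24/7b +100.84ms=2/7b
11) 1310.924ms=26/7b +100.84ms=2/7b
12) 1411.765ms=4b +50.42ms=1/7b
13) 1462.185ms=29/7b +50.42ms=1/7b
14) 1512.605ms=30/7b +50.42ms=1/7b
15) 1563.025ms=31/7b +50.42ms=1/7b
16) 1613.445ms=32/7b +50.42ms=1/7b
17) 1663.866ms=33/7b +50.42ms=1/7b
18) 1714.286ms=34/7b +403.361ms=8/7b
Σ=6b of 6 (170bpm 2/4) — PASS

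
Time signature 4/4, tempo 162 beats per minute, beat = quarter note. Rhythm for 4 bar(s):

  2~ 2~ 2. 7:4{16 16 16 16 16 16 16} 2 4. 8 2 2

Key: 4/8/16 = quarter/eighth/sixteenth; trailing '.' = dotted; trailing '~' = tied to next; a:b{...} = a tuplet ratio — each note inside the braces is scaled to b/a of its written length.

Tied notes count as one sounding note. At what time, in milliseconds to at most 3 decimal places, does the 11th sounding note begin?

1. 0.0ms @ 0 + 2592.593ms (7)
2. 2592.593ms @ 7 + 52.91ms (1/7)
3. 2645.503ms @ 50/7 + 52.91ms (1/7)
4. 2698.413ms @ 51/7 + 52.91ms (1/7)
5. 2751.323ms @ 52/7 + 52.91ms (1/7)
6. 2804.233ms @ 53/7 + 52.91ms (1/7)
7. 2857.143ms @ 54/7 + 52.91ms (1/7)
8. 2910.053ms @ 55/7 + 52.91ms (1/7)
9. 2962.963ms @ 8 + 740.741ms (2)
10. 3703.704ms @ 10 + 555.556ms (3/2)
11. 4259.259ms @ 23/2 + 185.185ms (1/2)
12. 4444.444ms @ 12 + 740.741ms (2)
13. 5185.185ms @ 14 + 740.741ms (2)

note 11 onset = 23/2b = 4259.259ms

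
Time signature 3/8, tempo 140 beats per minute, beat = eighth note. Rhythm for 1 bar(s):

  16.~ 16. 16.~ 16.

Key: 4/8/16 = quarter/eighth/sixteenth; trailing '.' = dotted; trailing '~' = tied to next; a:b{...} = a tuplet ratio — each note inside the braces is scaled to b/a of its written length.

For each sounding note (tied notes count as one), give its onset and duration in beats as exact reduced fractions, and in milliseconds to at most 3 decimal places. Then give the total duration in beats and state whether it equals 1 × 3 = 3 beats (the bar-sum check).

1) 0.0ms=0b +642.857ms=3/2b
2) 642.857ms=3/2b +642.857ms=3/2b
Σ=3b of 3 (140bpm 3/8) — PASS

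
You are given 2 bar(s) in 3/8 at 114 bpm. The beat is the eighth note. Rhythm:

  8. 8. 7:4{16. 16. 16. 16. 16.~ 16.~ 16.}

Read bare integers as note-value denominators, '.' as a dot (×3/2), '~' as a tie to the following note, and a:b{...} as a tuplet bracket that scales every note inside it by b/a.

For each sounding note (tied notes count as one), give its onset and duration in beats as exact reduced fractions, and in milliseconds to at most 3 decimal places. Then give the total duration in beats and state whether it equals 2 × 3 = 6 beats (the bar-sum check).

1) 0.0ms=0b +789.474ms=3/2b
2) 789.474ms=3/2b +789.474ms=3/2b
3) 1578.947ms=3b +225.564ms=3/7b
4) 1804.511ms=24/7b +225.564ms=3/7b
5) 2030.075ms=27/7b +225.564ms=3/7b
6) 2255.639ms=30/7b +225.564ms=3/7b
7) 2481.203ms=33/7b +676.692ms=9/7b
Σ=6b of 6 (114bpm 3/8) — PASS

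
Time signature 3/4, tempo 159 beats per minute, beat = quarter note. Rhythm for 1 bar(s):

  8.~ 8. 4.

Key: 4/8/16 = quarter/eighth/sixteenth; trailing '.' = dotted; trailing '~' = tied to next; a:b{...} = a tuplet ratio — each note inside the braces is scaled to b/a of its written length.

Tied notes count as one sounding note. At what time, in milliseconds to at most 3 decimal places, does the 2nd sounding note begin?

1. 0.0ms @ 0 + 566.038ms (3/2)
2. 566.038ms @ 3/2 + 566.038ms (3/2)

note 2 onset = 3/2b = 566.038ms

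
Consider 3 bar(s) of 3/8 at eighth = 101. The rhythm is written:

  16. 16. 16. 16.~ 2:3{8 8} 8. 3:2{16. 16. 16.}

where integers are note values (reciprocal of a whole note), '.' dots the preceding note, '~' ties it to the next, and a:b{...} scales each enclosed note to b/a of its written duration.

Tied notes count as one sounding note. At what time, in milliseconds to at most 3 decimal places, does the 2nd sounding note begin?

1. 0.0ms @ 0 + 445.545ms (3/4)
2. 445.545ms @ 3/4 + 445.545ms (3/4)
3. 891.089ms @ 3/2 + 445.545ms (3/4)
4. 1336.634ms @ 9/4 + 1336.634ms (9/4)
5. 2673.267ms @ 9/2 + 891.089ms (3/2)
6. 3564.356ms @ 6 + 891.089ms (3/2)
7. 4455.446ms @ 15/2 + 297.03ms (1/2)
8. 4752.475ms @ 8 + 297.03ms (1/2)
9. 5049.505ms @ 17/2 + 297.03ms (1/2)

note 2 onset = 3/4b = 445.545ms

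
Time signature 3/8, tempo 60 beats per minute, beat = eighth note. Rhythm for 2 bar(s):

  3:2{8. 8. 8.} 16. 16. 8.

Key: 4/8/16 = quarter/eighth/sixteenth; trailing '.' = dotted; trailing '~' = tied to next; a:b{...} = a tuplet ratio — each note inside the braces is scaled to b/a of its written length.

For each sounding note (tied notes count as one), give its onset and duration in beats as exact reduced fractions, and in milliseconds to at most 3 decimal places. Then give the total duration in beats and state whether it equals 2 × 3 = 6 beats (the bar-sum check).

1) 0.0ms=0b +1000.0ms=1b
2) 1000.0ms=1b +1000.0ms=1b
3) 2000.0ms=2b +1000.0ms=1b
4) 3000.0ms=3b +750.0ms=3/4b
5) 3750.0ms=15/4b +750.0ms=3/4b
6) 4500.0ms=9/2b +1500.0ms=3/2b
Σ=6b of 6 (60bpm 3/8) — PASS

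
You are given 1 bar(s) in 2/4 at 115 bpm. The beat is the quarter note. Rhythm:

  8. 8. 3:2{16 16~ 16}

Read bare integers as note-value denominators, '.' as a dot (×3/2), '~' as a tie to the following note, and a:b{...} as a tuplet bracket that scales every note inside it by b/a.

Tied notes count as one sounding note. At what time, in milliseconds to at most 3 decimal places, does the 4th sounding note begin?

1. 0.0ms @ 0 + 391.304ms (3/4)
2. 391.304ms @ 3/4 + 391.304ms (3/4)
3. 782.609ms @ 3/2 + 86.957ms (1/6)
4. 869.565ms @ 5/3 + 173.913ms (1/3)

note 4 onset = 5/3b = 869.565ms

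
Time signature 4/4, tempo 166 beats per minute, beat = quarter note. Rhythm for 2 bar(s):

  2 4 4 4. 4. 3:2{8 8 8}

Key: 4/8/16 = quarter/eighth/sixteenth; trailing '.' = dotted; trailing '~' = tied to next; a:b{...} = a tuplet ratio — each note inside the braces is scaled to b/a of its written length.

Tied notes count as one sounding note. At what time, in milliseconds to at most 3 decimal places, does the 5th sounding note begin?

note 5 onset = 11/2b = 1987.952ms

1. 0.0ms @ 0 + 722.892ms (2)
2. 722.892ms @ 2 + 361.446ms (1)
3. 1084.337ms @ 3 + 361.446ms (1)
4. 1445.783ms @ 4 + 542.169ms (3/2)
5. 1987.952ms @ 11/2 + 542.169ms (3/2)
6. 2530.12ms @ 7 + 120.482ms (1/3)
7. 2650.602ms @ 22/3 + 120.482ms (1/3)
8. 2771.084ms @ 23/3 + 120.482ms (1/3)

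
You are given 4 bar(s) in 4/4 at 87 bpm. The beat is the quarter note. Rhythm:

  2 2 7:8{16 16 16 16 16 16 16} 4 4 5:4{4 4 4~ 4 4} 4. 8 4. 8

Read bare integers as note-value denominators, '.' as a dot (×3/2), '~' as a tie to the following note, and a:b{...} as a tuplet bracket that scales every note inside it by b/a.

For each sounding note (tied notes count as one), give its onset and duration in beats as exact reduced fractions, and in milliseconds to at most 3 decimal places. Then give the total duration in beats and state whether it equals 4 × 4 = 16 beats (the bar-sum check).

1) 0.0ms=0b +1379.31ms=2b
2) 1379.31ms=2b +1379.31ms=2b
3) 2758.621ms=4b +197.044ms=2/7b
4) 2955.665ms=30/7b +197.044ms=2/7b
5) 3152.709ms=32/7b +197.044ms=2/7b
6) 3349.754ms=34/7b +197.044ms=2/7b
7) 3546.798ms=36/7b +197.044ms=2/7b
8) 3743.842ms=38/7b +197.044ms=2/7b
9) 3940.887ms=40/7b +197.044ms=2/7b
10) 4137.931ms=6b +689.655ms=1b
11) 4827.586ms=7b +689.655ms=1b
12) 5517.241ms=8b +551.724ms=4/5b
13) 6068.966ms=44/5b +551.724ms=4/5b
14) 6620.69ms=48/5b +1103.448ms=8/5b
15) 7724.138ms=56/5b +551.724ms=4/5b
16) 8275.862ms=12b +1034.483ms=3/2b
17) 9310.345ms=27/2b +344.828ms=1/2b
18) 9655.172ms=14b +1034.483ms=3/2b
19) 10689.655ms=31/2b +344.828ms=1/2b
Σ=16b of 16 (87bpm 4/4) — PASS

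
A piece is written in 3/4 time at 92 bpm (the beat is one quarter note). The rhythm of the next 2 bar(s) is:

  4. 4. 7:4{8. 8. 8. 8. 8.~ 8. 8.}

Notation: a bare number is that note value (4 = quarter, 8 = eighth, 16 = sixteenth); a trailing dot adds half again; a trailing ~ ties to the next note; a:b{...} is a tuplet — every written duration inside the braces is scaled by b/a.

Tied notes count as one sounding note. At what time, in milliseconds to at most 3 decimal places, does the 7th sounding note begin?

1. 0.0ms @ 0 + 978.261ms (3/2)
2. 978.261ms @ 3/2 + 978.261ms (3/2)
3. 1956.522ms @ 3 + 279.503ms (3/7)
4. 2236.025ms @ 24/7 + 279.503ms (3/7)
5. 2515.528ms @ 27/7 + 279.503ms (3/7)
6. 2795.031ms @ 30/7 + 279.503ms (3/7)
7. 3074.534ms @ 33/7 + 559.006ms (6/7)
8. 3633.54ms @ 39/7 + 279.503ms (3/7)

note 7 onset = 33/7b = 3074.534ms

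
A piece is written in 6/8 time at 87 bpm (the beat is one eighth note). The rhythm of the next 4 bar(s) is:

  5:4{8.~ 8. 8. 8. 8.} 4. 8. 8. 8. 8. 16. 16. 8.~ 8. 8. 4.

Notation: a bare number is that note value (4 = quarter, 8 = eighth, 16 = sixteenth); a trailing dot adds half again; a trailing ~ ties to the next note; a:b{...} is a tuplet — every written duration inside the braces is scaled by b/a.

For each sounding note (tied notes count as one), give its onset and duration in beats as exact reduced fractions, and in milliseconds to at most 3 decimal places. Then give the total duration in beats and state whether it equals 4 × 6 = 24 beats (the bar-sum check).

1) 0.0ms=0b +1655.172ms=12/5b
2) 1655.172ms=12/5b +827.586ms=6/5b
3) 2482.759ms=18/5b +827.586ms=6/5b
4) 3310.345ms=24/5b +827.586ms=6/5b
5) 4137.931ms=6b +2068.966ms=3b
6) 6206.897ms=9b +1034.483ms=3/2b
7) 7241.379ms=21/2b +1034.483ms=3/2b
8) 8275.862ms=12b +1034.483ms=3/2b
9) 9310.345ms=27/2b +1034.483ms=3/2b
10) 10344.828ms=15b +517.241ms=3/4b
11) 10862.069ms=63/4b +517.241ms=3/4b
12) 11379.31ms=33/2b +2068.966ms=3b
13) 13448.276ms=39/2b +1034.483ms=3/2b
14) 14482.759ms=21b +2068.966ms=3b
Σ=24b of 24 (87bpm 6/8) — PASS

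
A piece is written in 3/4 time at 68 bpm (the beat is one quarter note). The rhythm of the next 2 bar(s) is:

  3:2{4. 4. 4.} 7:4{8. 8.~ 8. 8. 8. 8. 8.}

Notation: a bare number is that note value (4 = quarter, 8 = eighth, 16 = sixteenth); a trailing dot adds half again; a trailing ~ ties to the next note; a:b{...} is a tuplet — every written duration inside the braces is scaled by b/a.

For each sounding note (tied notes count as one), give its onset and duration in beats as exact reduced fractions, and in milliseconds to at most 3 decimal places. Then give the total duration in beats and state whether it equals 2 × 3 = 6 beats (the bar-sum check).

1) 0.0ms=0b +882.353ms=1b
2) 882.353ms=1b +882.353ms=1b
3) 1764.706ms=2b +882.353ms=1b
4) 2647.059ms=3b +378.151ms=3/7b
5) 3025.21ms=24/7b +756.303ms=6/7b
6) 3781.513ms=30/7b +378.151ms=3/7b
7) 4159.664ms=33/7b +378.151ms=3/7b
8) 4537.815ms=36/7b +378.151ms=3/7b
9) 4915.966ms=39/7b +378.151ms=3/7b
Σ=6b of 6 (68bpm 3/4) — PASS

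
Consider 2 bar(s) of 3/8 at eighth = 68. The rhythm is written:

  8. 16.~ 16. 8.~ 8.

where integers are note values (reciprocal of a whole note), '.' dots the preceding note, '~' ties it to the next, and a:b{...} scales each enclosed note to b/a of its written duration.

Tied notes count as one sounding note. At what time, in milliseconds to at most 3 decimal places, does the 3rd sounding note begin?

note 3 onset = 3b = 2647.059ms

1. 0.0ms @ 0 + 1323.529ms (3/2)
2. 1323.529ms @ 3/2 + 1323.529ms (3/2)
3. 2647.059ms @ 3 + 2647.059ms (3)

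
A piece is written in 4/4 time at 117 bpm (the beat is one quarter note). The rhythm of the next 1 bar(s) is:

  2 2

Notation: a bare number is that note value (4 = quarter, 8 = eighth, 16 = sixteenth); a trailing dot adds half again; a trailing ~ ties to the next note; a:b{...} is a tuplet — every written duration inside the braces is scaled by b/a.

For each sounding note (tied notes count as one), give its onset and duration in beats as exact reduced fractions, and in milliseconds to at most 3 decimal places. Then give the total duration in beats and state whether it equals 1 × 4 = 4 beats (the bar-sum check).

1) 0.0ms=0b +1025.641ms=2b
2) 1025.641ms=2b +1025.641ms=2b
Σ=4b of 4 (117bpm 4/4) — PASS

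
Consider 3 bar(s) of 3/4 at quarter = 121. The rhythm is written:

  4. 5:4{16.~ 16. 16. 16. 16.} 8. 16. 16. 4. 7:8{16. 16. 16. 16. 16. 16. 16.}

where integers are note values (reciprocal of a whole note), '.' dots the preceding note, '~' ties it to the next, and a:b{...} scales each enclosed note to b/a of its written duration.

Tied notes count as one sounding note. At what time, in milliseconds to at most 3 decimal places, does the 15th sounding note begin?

1. 0.0ms @ 0 + 743.802ms (3/2)
2. 743.802ms @ 3/2 + 297.521ms (3/5)
3. 1041.322ms @ 21/10 + 148.76ms (3/10)
4. 1190.083ms @ 12/5 + 148.76ms (3/10)
5. 1338.843ms @ 27/10 + 148.76ms (3/10)
6. 1487.603ms @ 3 + 371.901ms (3/4)
7. 1859.504ms @ 15/4 + 185.95ms (3/8)
8. 2045.455ms @ 33/8 + 185.95ms (3/8)
9. 2231.405ms @ 9/2 + 743.802ms (3/2)
10. 2975.207ms @ 6 + 212.515ms (3/7)
11. 3187.721ms @ 45/7 + 212.515ms (3/7)
12. 3400.236ms @ 48/7 + 212.515ms (3/7)
13. 3612.751ms @ 51/7 + 212.515ms (3/7)
14. 3825.266ms @ 54/7 + 212.515ms (3/7)
15. 4037.78ms @ 57/7 + 212.515ms (3/7)
16. 4250.295ms @ 60/7 + 212.515ms (3/7)

note 15 onset = 57/7b = 4037.78ms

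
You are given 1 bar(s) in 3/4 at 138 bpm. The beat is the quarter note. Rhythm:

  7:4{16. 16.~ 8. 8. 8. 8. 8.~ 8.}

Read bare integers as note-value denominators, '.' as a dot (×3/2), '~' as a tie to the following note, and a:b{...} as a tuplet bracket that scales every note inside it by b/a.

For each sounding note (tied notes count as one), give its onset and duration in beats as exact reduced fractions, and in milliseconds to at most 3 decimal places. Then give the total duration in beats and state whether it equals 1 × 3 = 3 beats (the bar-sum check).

1) 0.0ms=0b +93.168ms=3/14b
2) 93.168ms=3/14b +279.503ms=9/14b
3) 372.671ms=6/7b +186.335ms=3/7b
4) 559.006ms=9/7b +186.335ms=3/7b
5) 745.342ms=12/7b +186.335ms=3/7b
6) 931.677ms=15/7b +372.671ms=6/7b
Σ=3b of 3 (138bpm 3/4) — PASS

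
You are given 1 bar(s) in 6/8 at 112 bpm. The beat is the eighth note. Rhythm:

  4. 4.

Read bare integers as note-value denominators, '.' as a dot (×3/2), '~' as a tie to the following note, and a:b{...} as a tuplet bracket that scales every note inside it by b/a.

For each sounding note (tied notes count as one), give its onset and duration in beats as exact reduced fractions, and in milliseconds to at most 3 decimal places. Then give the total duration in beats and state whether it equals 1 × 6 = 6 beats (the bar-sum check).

1) 0.0ms=0b +1607.143ms=3b
2) 1607.143ms=3b +1607.143ms=3b
Σ=6b of 6 (112bpm 6/8) — PASS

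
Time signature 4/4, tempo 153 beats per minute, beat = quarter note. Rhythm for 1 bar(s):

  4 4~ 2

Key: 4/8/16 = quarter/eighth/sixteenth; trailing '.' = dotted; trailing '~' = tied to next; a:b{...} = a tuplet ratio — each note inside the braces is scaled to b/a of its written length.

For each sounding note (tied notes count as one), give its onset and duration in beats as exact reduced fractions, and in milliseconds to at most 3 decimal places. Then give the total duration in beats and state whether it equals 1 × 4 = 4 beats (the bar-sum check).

1) 0.0ms=0b +392.157ms=1b
2) 392.157ms=1b +1176.471ms=3b
Σ=4b of 4 (153bpm 4/4) — PASS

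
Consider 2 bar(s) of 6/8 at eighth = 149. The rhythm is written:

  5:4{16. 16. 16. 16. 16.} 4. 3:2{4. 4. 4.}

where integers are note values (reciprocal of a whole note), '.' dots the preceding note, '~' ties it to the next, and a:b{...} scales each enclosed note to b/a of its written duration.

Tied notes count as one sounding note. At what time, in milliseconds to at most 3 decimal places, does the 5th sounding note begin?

note 5 onset = 12/5b = 966.443ms

1. 0.0ms @ 0 + 241.611ms (3/5)
2. 241.611ms @ 3/5 + 241.611ms (3/5)
3. 483.221ms @ 6/5 + 241.611ms (3/5)
4. 724.832ms @ 9/5 + 241.611ms (3/5)
5. 966.443ms @ 12/5 + 241.611ms (3/5)
6. 1208.054ms @ 3 + 1208.054ms (3)
7. 2416.107ms @ 6 + 805.369ms (2)
8. 3221.477ms @ 8 + 805.369ms (2)
9. 4026.846ms @ 10 + 805.369ms (2)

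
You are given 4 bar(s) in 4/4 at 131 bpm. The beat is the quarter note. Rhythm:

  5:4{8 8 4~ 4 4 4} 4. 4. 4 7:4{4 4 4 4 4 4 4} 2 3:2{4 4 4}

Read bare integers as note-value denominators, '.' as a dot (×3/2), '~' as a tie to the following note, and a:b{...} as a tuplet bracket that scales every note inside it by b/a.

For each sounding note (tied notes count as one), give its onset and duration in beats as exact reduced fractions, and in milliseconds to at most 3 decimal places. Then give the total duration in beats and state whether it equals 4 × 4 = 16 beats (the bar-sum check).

1) 0.0ms=0b +183.206ms=2/5b
2) 183.206ms=2/5b +183.206ms=2/5b
3) 366.412ms=4/5b +732.824ms=8/5b
4) 1099.237ms=12/5b +366.412ms=4/5b
5) 1465.649ms=16/5b +366.412ms=4/5b
6) 1832.061ms=4b +687.023ms=3/2b
7) 2519.084ms=11/2b +687.023ms=3/2b
8) 3206.107ms=7b +458.015ms=1b
9) 3664.122ms=8b +261.723ms=4/7b
10) 3925.845ms=60/7b +261.723ms=4/7b
11) 4187.568ms=64/7b +261.723ms=4/7b
12) 4449.291ms=68/7b +261.723ms=4/7b
13) 4711.014ms=72/7b +261.723ms=4/7b
14) 4972.737ms=76/7b +261.723ms=4/7b
15) 5234.46ms=80/7b +261.723ms=4/7b
16) 5496.183ms=12b +916.031ms=2b
17) 6412.214ms=14b +305.344ms=2/3b
18) 6717.557ms=44/3b +305.344ms=2/3b
19) 7022.901ms=46/3b +305.344ms=2/3b
Σ=16b of 16 (131bpm 4/4) — PASS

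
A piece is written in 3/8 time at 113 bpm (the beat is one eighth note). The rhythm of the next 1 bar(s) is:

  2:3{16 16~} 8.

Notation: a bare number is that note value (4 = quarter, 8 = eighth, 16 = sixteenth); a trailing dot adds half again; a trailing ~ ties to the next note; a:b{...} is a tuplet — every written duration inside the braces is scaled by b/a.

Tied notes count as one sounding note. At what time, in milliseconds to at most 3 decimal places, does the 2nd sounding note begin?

1. 0.0ms @ 0 + 398.23ms (3/4)
2. 398.23ms @ 3/4 + 1194.69ms (9/4)

note 2 onset = 3/4b = 398.23ms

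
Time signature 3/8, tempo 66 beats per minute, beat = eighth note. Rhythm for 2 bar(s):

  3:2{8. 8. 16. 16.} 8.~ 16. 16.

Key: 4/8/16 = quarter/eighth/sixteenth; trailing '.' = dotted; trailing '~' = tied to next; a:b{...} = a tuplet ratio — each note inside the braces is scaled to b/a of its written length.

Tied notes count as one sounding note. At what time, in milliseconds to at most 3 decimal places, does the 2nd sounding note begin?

note 2 onset = 1b = 909.091ms

1. 0.0ms @ 0 + 909.091ms (1)
2. 909.091ms @ 1 + 909.091ms (1)
3. 1818.182ms @ 2 + 454.545ms (1/2)
4. 2272.727ms @ 5/2 + 454.545ms (1/2)
5. 2727.273ms @ 3 + 2045.455ms (9/4)
6. 4772.727ms @ 21/4 + 681.818ms (3/4)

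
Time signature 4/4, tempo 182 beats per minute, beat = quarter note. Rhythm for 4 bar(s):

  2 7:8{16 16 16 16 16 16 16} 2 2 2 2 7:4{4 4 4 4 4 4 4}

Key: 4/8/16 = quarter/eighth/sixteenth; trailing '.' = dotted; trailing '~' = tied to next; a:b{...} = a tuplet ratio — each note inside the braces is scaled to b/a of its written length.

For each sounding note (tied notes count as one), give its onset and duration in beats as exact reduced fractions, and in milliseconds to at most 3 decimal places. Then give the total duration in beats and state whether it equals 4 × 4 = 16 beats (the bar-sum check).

1) 0.0ms=0b +659.341ms=2b
2) 659.341ms=2b +94.192ms=2/7b
3) 753.532ms=16/7b +94.192ms=2/7b
4) 847.724ms=18/7b +94.192ms=2/7b
5) 941.915ms=20/7b +94.192ms=2/7b
6) 1036.107ms=22/7b +94.192ms=2/7b
7) 1130.298ms=24/7b +94.192ms=2/7b
8) 1224.49ms=26/7b +94.192ms=2/7b
9) 1318.681ms=4b +659.341ms=2b
10) 1978.022ms=6b +659.341ms=2b
11) 2637.363ms=8b +659.341ms=2b
12) 3296.703ms=10b +659.341ms=2b
13) 3956.044ms=12b +188.383ms=4/7b
14) 4144.427ms=88/7b +188.383ms=4/7b
15) 4332.81ms=92/7b +188.383ms=4/7b
16) 4521.193ms=96/7b +188.383ms=4/7b
17) 4709.576ms=100/7b +188.383ms=4/7b
18) 4897.959ms=104/7b +188.383ms=4/7b
19) 5086.342ms=108/7b +188.383ms=4/7b
Σ=16b of 16 (182bpm 4/4) — PASS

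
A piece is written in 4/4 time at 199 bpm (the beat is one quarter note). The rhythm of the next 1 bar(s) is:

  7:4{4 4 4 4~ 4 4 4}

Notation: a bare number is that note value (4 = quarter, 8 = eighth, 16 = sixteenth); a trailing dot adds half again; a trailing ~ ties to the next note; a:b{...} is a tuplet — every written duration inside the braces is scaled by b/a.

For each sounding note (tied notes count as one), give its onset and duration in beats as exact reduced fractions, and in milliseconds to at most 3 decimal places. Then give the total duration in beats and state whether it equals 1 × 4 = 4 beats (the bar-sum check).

1) 0.0ms=0b +172.29ms=4/7b
2) 172.29ms=4/7b +172.29ms=4/7b
3) 344.58ms=8/7b +172.29ms=4/7b
4) 516.87ms=12/7b +344.58ms=8/7b
5) 861.45ms=20/7b +172.29ms=4/7b
6) 1033.74ms=24/7b +172.29ms=4/7b
Σ=4b of 4 (199bpm 4/4) — PASS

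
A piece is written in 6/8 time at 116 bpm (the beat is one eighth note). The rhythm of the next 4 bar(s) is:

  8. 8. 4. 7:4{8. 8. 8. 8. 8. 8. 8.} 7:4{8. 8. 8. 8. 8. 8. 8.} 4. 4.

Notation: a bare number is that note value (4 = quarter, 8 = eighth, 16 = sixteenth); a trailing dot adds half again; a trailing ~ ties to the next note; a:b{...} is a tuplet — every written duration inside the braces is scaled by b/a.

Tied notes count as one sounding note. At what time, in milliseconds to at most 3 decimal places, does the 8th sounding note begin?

note 8 onset = 66/7b = 4876.847ms

1. 0.0ms @ 0 + 775.862ms (3/2)
2. 775.862ms @ 3/2 + 775.862ms (3/2)
3. 1551.724ms @ 3 + 1551.724ms (3)
4. 3103.448ms @ 6 + 443.35ms (6/7)
5. 3546.798ms @ 48/7 + 443.35ms (6/7)
6. 3990.148ms @ 54/7 + 443.35ms (6/7)
7. 4433.498ms @ 60/7 + 443.35ms (6/7)
8. 4876.847ms @ 66/7 + 443.35ms (6/7)
9. 5320.197ms @ 72/7 + 443.35ms (6/7)
10. 5763.547ms @ 78/7 + 443.35ms (6/7)
11. 6206.897ms @ 12 + 443.35ms (6/7)
12. 6650.246ms @ 90/7 + 443.35ms (6/7)
13. 7093.596ms @ 96/7 + 443.35ms (6/7)
14. 7536.946ms @ 102/7 + 443.35ms (6/7)
15. 7980.296ms @ 108/7 + 443.35ms (6/7)
16. 8423.645ms @ 114/7 + 443.35ms (6/7)
17. 8866.995ms @ 120/7 + 443.35ms (6/7)
18. 9310.345ms @ 18 + 1551.724ms (3)
19. 10862.069ms @ 21 + 1551.724ms (3)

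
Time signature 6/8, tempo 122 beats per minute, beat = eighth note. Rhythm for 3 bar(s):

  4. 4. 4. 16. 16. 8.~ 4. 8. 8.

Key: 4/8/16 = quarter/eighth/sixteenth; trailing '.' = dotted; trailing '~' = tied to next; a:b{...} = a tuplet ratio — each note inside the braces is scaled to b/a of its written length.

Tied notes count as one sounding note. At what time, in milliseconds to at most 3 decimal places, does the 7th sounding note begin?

note 7 onset = 15b = 7377.049ms

1. 0.0ms @ 0 + 1475.41ms (3)
2. 1475.41ms @ 3 + 1475.41ms (3)
3. 2950.82ms @ 6 + 1475.41ms (3)
4. 4426.23ms @ 9 + 368.852ms (3/4)
5. 4795.082ms @ 39/4 + 368.852ms (3/4)
6. 5163.934ms @ 21/2 + 2213.115ms (9/2)
7. 7377.049ms @ 15 + 737.705ms (3/2)
8. 8114.754ms @ 33/2 + 737.705ms (3/2)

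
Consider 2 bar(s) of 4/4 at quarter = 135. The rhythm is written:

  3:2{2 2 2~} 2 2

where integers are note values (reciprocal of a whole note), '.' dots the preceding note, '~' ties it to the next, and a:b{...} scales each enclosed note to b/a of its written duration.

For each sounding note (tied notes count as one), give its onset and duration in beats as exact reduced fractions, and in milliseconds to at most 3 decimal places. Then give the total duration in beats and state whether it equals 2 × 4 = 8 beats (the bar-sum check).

1) 0.0ms=0b +592.593ms=4/3b
2) 592.593ms=4/3b +592.593ms=4/3b
3) 1185.185ms=8/3b +1481.481ms=10/3b
4) 2666.667ms=6b +888.889ms=2b
Σ=8b of 8 (135bpm 4/4) — PASS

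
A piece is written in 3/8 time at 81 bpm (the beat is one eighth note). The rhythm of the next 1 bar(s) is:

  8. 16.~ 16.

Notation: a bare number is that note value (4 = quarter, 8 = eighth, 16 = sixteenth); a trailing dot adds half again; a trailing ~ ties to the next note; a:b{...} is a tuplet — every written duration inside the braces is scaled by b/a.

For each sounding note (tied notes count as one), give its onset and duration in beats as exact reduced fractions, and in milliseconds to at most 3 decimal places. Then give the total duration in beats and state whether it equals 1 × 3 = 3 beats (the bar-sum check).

1) 0.0ms=0b +1111.111ms=3/2b
2) 1111.111ms=3/2b +1111.111ms=3/2b
Σ=3b of 3 (81bpm 3/8) — PASS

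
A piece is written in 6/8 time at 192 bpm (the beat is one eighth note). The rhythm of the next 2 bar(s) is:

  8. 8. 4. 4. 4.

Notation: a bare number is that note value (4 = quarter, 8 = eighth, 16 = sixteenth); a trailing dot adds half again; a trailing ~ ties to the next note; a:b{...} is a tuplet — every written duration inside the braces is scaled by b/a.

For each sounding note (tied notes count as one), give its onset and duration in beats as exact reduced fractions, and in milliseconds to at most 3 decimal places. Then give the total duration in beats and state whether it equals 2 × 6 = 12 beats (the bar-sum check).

1) 0.0ms=0b +468.75ms=3/2b
2) 468.75ms=3/2b +468.75ms=3/2b
3) 937.5ms=3b +937.5ms=3b
4) 1875.0ms=6b +937.5ms=3b
5) 2812.5ms=9b +937.5ms=3b
Σ=12b of 12 (192bpm 6/8) — PASS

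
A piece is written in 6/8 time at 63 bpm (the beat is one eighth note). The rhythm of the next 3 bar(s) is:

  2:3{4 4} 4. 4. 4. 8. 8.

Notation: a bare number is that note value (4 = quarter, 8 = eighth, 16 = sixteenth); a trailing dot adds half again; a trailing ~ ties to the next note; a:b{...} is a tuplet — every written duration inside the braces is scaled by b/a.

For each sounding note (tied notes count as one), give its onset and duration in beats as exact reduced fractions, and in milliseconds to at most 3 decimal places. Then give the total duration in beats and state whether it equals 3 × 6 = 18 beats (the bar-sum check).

1) 0.0ms=0b +2857.143ms=3b
2) 2857.143ms=3b +2857.143ms=3b
3) 5714.286ms=6b +2857.143ms=3b
4) 8571.429ms=9b +2857.143ms=3b
5) 11428.571ms=12b +2857.143ms=3b
6) 14285.714ms=15b +1428.571ms=3/2b
7) 15714.286ms=33/2b +1428.571ms=3/2b
Σ=18b of 18 (63bpm 6/8) — PASS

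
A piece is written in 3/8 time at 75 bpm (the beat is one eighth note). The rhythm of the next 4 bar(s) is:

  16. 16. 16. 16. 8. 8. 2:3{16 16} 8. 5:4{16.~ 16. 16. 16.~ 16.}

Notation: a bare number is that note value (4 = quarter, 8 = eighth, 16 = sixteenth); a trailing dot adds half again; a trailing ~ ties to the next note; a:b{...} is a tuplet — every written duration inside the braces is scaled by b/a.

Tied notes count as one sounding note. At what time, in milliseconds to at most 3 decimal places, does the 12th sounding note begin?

1. 0.0ms @ 0 + 600.0ms (3/4)
2. 600.0ms @ 3/4 + 600.0ms (3/4)
3. 1200.0ms @ 3/2 + 600.0ms (3/4)
4. 1800.0ms @ 9/4 + 600.0ms (3/4)
5. 2400.0ms @ 3 + 1200.0ms (3/2)
6. 3600.0ms @ 9/2 + 1200.0ms (3/2)
7. 4800.0ms @ 6 + 600.0ms (3/4)
8. 5400.0ms @ 27/4 + 600.0ms (3/4)
9. 6000.0ms @ 15/2 + 1200.0ms (3/2)
10. 7200.0ms @ 9 + 960.0ms (6/5)
11. 8160.0ms @ 51/5 + 480.0ms (3/5)
12. 8640.0ms @ 54/5 + 960.0ms (6/5)

note 12 onset = 54/5b = 8640.0ms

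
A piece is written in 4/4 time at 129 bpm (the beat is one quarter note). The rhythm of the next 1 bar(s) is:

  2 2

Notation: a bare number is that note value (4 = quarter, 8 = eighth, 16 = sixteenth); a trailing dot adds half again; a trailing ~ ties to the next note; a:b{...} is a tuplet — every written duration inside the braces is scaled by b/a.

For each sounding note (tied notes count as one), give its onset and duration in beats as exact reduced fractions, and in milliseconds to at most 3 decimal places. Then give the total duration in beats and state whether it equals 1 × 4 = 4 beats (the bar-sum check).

1) 0.0ms=0b +930.233ms=2b
2) 930.233ms=2b +930.233ms=2b
Σ=4b of 4 (129bpm 4/4) — PASS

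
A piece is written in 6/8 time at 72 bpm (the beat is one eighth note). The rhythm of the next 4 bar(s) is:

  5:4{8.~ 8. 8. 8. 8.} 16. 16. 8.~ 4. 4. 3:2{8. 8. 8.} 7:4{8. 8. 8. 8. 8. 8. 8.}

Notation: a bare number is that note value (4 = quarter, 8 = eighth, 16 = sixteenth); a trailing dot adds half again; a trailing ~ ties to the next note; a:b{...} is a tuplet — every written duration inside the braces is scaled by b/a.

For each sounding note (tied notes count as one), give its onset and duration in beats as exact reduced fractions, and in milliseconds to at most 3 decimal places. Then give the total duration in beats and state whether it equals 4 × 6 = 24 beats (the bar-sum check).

1) 0.0ms=0b +2000.0ms=12/5b
2) 2000.0ms=12/5b +1000.0ms=6/5b
3) 3000.0ms=18/5b +1000.0ms=6/5b
4) 4000.0ms=24/5b +1000.0ms=6/5b
5) 5000.0ms=6b +625.0ms=3/4b
6) 5625.0ms=27/4b +625.0ms=3/4b
7) 6250.0ms=15/2b +3750.0ms=9/2b
8) 10000.0ms=12b +2500.0ms=3b
9) 12500.0ms=15b +833.333ms=1b
10) 13333.333ms=16b +833.333ms=1b
11) 14166.667ms=17b +833.333ms=1b
12) 15000.0ms=18b +714.286ms=6/7b
13) 15714.286ms=132/7b +714.286ms=6/7b
14) 16428.571ms=138/7b +714.286ms=6/7b
15) 17142.857ms=144/7b +714.286ms=6/7b
16) 17857.143ms=150/7b +714.286ms=6/7b
17) 18571.429ms=156/7b +714.286ms=6/7b
18) 19285.714ms=162/7b +714.286ms=6/7b
Σ=24b of 24 (72bpm 6/8) — PASS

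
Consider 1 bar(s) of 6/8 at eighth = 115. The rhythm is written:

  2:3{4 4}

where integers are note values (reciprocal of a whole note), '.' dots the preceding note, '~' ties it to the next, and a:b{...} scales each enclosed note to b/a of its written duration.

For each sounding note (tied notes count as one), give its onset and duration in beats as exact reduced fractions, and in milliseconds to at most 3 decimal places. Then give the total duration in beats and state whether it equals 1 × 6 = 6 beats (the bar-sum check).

1) 0.0ms=0b +1565.217ms=3b
2) 1565.217ms=3b +1565.217ms=3b
Σ=6b of 6 (115bpm 6/8) — PASS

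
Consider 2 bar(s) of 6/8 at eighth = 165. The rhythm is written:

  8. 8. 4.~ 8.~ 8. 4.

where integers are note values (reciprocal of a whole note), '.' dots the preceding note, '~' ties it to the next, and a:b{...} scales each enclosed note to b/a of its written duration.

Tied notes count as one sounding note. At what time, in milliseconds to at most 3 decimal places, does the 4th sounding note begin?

note 4 onset = 9b = 3272.727ms

1. 0.0ms @ 0 + 545.455ms (3/2)
2. 545.455ms @ 3/2 + 545.455ms (3/2)
3. 1090.909ms @ 3 + 2181.818ms (6)
4. 3272.727ms @ 9 + 1090.909ms (3)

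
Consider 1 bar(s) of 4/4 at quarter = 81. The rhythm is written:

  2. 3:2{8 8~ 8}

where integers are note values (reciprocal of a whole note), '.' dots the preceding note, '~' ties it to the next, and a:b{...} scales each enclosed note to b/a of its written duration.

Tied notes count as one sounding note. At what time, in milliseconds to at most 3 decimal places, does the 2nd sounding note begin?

1. 0.0ms @ 0 + 2222.222ms (3)
2. 2222.222ms @ 3 + 246.914ms (1/3)
3. 2469.136ms @ 10/3 + 493.827ms (2/3)

note 2 onset = 3b = 2222.222ms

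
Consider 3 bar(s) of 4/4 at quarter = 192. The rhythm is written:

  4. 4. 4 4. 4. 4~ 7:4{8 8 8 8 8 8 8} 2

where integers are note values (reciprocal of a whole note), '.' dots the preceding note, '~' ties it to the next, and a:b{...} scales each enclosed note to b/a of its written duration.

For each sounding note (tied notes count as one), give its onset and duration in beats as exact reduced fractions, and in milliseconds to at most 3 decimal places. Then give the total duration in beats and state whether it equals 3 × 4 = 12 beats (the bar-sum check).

1) 0.0ms=0b +468.75ms=3/2b
2) 468.75ms=3/2b +468.75ms=3/2b
3) 937.5ms=3b +312.5ms=1b
4) 1250.0ms=4b +468.75ms=3/2b
5) 1718.75ms=11/2b +468.75ms=3/2b
6) 2187.5ms=7b +401.786ms=9/7b
7) 2589.286ms=58/7b +89.286ms=2/7b
8) 2678.571ms=60/7b +89.286ms=2/7b
9) 2767.857ms=62/7b +89.286ms=2/7b
10) 2857.143ms=64/7b +89.286ms=2/7b
11) 2946.429ms=66/7b +89.286ms=2/7b
12) 3035.714ms=68/7b +89.286ms=2/7b
13) 3125.0ms=10b +625.0ms=2b
Σ=12b of 12 (192bpm 4/4) — PASS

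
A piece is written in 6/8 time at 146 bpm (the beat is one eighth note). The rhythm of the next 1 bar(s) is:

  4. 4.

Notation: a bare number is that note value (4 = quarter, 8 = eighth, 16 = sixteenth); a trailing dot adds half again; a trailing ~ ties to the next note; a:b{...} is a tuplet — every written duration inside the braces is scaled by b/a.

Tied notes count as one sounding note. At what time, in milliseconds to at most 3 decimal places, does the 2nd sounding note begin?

1. 0.0ms @ 0 + 1232.877ms (3)
2. 1232.877ms @ 3 + 1232.877ms (3)

note 2 onset = 3b = 1232.877ms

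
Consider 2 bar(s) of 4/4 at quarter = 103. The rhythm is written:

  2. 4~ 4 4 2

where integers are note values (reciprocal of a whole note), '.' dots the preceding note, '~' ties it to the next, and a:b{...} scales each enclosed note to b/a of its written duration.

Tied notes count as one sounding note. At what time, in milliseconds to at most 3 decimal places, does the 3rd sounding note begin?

1. 0.0ms @ 0 + 1747.573ms (3)
2. 1747.573ms @ 3 + 1165.049ms (2)
3. 2912.621ms @ 5 + 582.524ms (1)
4. 3495.146ms @ 6 + 1165.049ms (2)

note 3 onset = 5b = 2912.621ms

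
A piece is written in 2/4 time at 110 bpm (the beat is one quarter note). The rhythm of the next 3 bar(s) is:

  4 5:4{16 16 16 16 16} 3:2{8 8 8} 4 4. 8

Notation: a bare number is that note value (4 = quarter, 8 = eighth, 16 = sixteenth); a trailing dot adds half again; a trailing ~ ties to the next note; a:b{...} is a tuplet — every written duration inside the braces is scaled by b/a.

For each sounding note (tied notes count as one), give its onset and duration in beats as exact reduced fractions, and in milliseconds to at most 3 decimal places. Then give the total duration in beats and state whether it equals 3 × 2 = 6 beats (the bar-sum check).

1) 0.0ms=0b +545.455ms=1b
2) 545.455ms=1b +109.091ms=1/5b
3) 654.545ms=6/5b +109.091ms=1/5b
4) 763.636ms=7/5b +109.091ms=1/5b
5) 872.727ms=8/5b +109.091ms=1/5b
6) 981.818ms=9/5b +109.091ms=1/5b
7) 1090.909ms=2b +181.818ms=1/3b
8) 1272.727ms=7/3b +181.818ms=1/3b
9) 1454.545ms=8/3b +181.818ms=1/3b
10) 1636.364ms=3b +545.455ms=1b
11) 2181.818ms=4b +818.182ms=3/2b
12) 3000.0ms=11/2b +272.727ms=1/2b
Σ=6b of 6 (110bpm 2/4) — PASS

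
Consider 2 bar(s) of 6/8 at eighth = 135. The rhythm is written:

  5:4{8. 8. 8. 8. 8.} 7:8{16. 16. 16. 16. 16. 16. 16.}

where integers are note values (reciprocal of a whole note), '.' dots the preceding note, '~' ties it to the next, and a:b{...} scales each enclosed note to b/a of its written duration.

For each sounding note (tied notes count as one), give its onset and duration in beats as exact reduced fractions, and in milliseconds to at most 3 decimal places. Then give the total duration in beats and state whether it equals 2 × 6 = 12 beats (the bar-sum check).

1) 0.0ms=0b +533.333ms=6/5b
2) 533.333ms=6/5b +533.333ms=6/5b
3) 1066.667ms=12/5b +533.333ms=6/5b
4) 1600.0ms=18/5b +533.333ms=6/5b
5) 2133.333ms=24/5b +533.333ms=6/5b
6) 2666.667ms=6b +380.952ms=6/7b
7) 3047.619ms=48/7b +380.952ms=6/7b
8) 3428.571ms=54/7b +380.952ms=6/7b
9) 3809.524ms=60/7b +380.952ms=6/7b
10) 4190.476ms=66/7b +380.952ms=6/7b
11) 4571.429ms=72/7b +380.952ms=6/7b
12) 4952.381ms=78/7b +380.952ms=6/7b
Σ=12b of 12 (135bpm 6/8) — PASS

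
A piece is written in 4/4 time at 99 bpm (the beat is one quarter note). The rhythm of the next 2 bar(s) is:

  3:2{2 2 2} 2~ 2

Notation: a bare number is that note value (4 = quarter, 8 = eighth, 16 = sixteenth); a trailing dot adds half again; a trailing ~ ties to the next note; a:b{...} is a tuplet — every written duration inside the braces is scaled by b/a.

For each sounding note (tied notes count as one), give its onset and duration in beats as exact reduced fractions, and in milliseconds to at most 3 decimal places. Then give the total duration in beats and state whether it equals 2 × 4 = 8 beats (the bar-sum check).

1) 0.0ms=0b +808.081ms=4/3b
2) 808.081ms=4/3b +808.081ms=4/3b
3) 1616.162ms=8/3b +808.081ms=4/3b
4) 2424.242ms=4b +2424.242ms=4b
Σ=8b of 8 (99bpm 4/4) — PASS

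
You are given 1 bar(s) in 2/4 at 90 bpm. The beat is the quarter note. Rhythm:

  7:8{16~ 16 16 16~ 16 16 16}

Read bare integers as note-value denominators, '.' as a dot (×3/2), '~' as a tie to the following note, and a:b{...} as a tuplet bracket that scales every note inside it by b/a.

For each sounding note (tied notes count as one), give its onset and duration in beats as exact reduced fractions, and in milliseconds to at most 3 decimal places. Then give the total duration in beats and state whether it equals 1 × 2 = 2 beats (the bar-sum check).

1) 0.0ms=0b +380.952ms=4/7b
2) 380.952ms=4/7b +190.476ms=2/7b
3) 571.429ms=6/7b +380.952ms=4/7b
4) 952.381ms=10/7b +190.476ms=2/7b
5) 1142.857ms=12/7b +190.476ms=2/7b
Σ=2b of 2 (90bpm 2/4) — PASS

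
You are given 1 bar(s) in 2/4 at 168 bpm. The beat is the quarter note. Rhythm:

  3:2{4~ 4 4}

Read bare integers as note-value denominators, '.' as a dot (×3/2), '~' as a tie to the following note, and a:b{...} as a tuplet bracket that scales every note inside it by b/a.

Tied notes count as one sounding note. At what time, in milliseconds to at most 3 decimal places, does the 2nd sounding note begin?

note 2 onset = 4/3b = 476.19ms

1. 0.0ms @ 0 + 476.19ms (4/3)
2. 476.19ms @ 4/3 + 238.095ms (2/3)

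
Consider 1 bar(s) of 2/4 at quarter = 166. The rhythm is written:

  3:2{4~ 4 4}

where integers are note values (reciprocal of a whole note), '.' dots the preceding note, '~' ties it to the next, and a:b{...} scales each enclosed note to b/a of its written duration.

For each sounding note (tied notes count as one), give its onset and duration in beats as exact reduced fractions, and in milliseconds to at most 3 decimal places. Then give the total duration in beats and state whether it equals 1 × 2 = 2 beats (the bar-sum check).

1) 0.0ms=0b +481.928ms=4/3b
2) 481.928ms=4/3b +240.964ms=2/3b
Σ=2b of 2 (166bpm 2/4) — PASS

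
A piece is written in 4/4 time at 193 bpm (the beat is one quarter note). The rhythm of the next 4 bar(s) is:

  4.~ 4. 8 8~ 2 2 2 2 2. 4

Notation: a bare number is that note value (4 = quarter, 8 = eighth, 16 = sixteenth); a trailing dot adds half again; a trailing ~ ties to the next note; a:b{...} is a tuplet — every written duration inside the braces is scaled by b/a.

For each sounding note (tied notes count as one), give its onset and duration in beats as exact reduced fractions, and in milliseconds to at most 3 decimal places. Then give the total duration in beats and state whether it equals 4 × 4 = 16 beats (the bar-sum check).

1) 0.0ms=0b +932.642ms=3b
2) 932.642ms=3b +155.44ms=1/2b
3) 1088.083ms=7/2b +777.202ms=5/2b
4) 1865.285ms=6b +621.762ms=2b
5) 2487.047ms=8b +621.762ms=2b
6) 3108.808ms=10b +621.762ms=2b
7) 3730.57ms=12b +932.642ms=3b
8) 4663.212ms=15b +310.881ms=1b
Σ=16b of 16 (193bpm 4/4) — PASS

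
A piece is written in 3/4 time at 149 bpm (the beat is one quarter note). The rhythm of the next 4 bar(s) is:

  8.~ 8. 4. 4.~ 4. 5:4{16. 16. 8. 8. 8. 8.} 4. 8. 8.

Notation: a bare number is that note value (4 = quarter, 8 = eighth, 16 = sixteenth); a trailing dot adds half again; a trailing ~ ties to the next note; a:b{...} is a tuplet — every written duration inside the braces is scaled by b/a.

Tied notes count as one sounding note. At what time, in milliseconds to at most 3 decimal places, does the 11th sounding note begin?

note 11 onset = 21/2b = 4228.188ms

1. 0.0ms @ 0 + 604.027ms (3/2)
2. 604.027ms @ 3/2 + 604.027ms (3/2)
3. 1208.054ms @ 3 + 1208.054ms (3)
4. 2416.107ms @ 6 + 120.805ms (3/10)
5. 2536.913ms @ 63/10 + 120.805ms (3/10)
6. 2657.718ms @ 33/5 + 241.611ms (3/5)
7. 2899.329ms @ 36/5 + 241.611ms (3/5)
8. 3140.94ms @ 39/5 + 241.611ms (3/5)
9. 3382.55ms @ 42/5 + 241.611ms (3/5)
10. 3624.161ms @ 9 + 604.027ms (3/2)
11. 4228.188ms @ 21/2 + 302.013ms (3/4)
12. 4530.201ms @ 45/4 + 302.013ms (3/4)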